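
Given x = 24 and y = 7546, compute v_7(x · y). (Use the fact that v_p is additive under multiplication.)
v_7(181104) = 3

v_p(x) = 0 (factor: 24 = 7^0 · 24); v_p(y) = 3 (factor: 7546 = 7^3 · 22). Additivity: v_p(xy) = v_p(x) + v_p(y) = 0 + 3 = 3. (Direct check: xy = 181104 = 7^3 · (528).)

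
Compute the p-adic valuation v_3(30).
v_3(30) = 1

v_3(n) is the largest exponent k such that 3^k divides n. Factor out: 30 = 3^1 · 10. (Sign doesn't affect v_p.) So v_3(30) = 1.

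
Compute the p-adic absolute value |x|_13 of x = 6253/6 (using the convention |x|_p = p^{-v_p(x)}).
|6253/6|_13 = 1/169

Step 1 — compute v_13(x) by factoring powers of 13 out of the numerator and denominator: v_13(6253/6) = 2. Step 2 — apply |x|_p = p^{-v_p(x)} = 13^{-2} = 1/169.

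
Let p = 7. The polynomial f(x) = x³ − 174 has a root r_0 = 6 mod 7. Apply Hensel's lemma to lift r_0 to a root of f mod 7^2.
r_1 = 41 (mod 49)

Hensel: r_{i+1} = r_i − f(r_i)/f′(r_i) mod 7^{i+2}, where f′(x) = 3x². Iterate:
  r_0 = 6 (mod 7)
  r_1 = 41 (mod 49)
Final: r = 41 with f(r) ≡ 0 mod 7^2.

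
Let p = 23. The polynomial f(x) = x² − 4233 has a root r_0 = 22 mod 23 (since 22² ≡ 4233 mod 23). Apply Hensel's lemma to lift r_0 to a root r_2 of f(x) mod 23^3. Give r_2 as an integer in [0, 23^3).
r_2 = 10050 (mod 12167)

Hensel's recurrence: r_{i+1} = r_i − f(r_i)·(f′(r_i))^{-1} mod 23^{i+2}, with f′(x) = 2x. Iterate:
  r_0 = 22 (mod 23)
  r_1 = 528 (mod 529)
  r_2 = 10050 (mod 12167)
Final: r_2 = 10050, and one checks f(r_2) ≡ 0 mod 23^3.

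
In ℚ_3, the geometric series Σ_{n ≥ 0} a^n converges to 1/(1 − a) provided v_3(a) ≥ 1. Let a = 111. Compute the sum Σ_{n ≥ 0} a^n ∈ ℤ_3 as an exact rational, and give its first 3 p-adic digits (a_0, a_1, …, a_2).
Σ a^n = 1/(1 − a) = -1/110;  first 3 digits = (1, 1, 1)

v_3(a) = 1 ≥ 1, so the series converges in ℤ_3 to 1/(1 − a) = 1/(1 − 111) = -1/110. Expand this rational in ℤ_3: compute digits iteratively via d_i = x_i mod 3, x_{i+1} = (x_i − d_i)/3. The first 3 digits are (1, 1, 1).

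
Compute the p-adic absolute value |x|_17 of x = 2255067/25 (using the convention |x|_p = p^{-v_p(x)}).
|2255067/25|_17 = 1/83521

Step 1 — compute v_17(x) by factoring powers of 17 out of the numerator and denominator: v_17(2255067/25) = 4. Step 2 — apply |x|_p = p^{-v_p(x)} = 17^{-4} = 1/83521.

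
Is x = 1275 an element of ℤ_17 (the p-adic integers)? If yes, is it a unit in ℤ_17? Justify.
x ∈ ℤ_17 but not a unit; v_17(x) = 1 > 0

ℤ_17 = {x ∈ ℚ_17 : v_17(x) ≥ 0} and ℤ_17^× = {x ∈ ℤ_17 : v_17(x) = 0}. Here v_17(1275) = v_17(num) − v_17(den) = 1; compare against these criteria.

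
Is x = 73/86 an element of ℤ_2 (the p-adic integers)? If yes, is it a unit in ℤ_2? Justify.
x ∉ ℤ_2 (v_2(x) = -1 < 0)

ℤ_2 = {x ∈ ℚ_2 : v_2(x) ≥ 0} and ℤ_2^× = {x ∈ ℤ_2 : v_2(x) = 0}. Here v_2(73/86) = v_2(num) − v_2(den) = -1; compare against these criteria.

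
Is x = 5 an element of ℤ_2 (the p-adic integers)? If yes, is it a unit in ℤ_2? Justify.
x ∈ ℤ_2^× (unit); v_2(x) = 0

ℤ_2 = {x ∈ ℚ_2 : v_2(x) ≥ 0} and ℤ_2^× = {x ∈ ℤ_2 : v_2(x) = 0}. Here v_2(5) = v_2(num) − v_2(den) = 0; compare against these criteria.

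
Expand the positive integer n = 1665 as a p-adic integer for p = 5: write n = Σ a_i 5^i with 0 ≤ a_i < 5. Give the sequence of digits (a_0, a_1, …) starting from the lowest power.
(a_0, a_1, …) = (0, 3, 1, 3, 2)

Repeated division by 5 gives the digits low-to-high: 1665 = 3·5^1 + 1·5^2 + 3·5^3 + 2·5^4. Digit sequence: (0, 3, 1, 3, 2).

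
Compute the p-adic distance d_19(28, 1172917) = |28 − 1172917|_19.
d_19(28, 1172917) = 1/130321

Step 1 — x − y = 28 − 1172917 = -1172889. Step 2 — v_19(-1172889) = 4 (factor: -1172889 = −(19^4 · 9); the sign does not affect v_p). Step 3 — |x − y|_19 = 19^{-4} = 1/130321.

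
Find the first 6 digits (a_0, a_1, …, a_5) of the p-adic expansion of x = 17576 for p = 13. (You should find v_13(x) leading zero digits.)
(a_0, …, a_5) = (0, 0, 0, 8, 0, 0)

v_13(17576) = 3, so a_0 = ... = a_2 = 0. Factor out: x = 13^3 · u with u = 8 a unit in ℤ_13. Expand u iteratively via a_{v+i} = u_i mod 13, u_{i+1} = (u_i − a_{v+i})/13:
  u_0 = 8;  a_3 = 8;  u_1 = (u_0 − 8)/13 = 0
  u_1 = 0;  a_4 = 0;  u_2 = (u_1 − 0)/13 = 0
  u_2 = 0;  a_5 = 0;  u_3 = (u_2 − 0)/13 = 0
Digits: (0, 0, 0, 8, 0, 0).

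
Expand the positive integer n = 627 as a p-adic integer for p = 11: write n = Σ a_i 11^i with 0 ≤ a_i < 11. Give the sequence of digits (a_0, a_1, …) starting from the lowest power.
(a_0, a_1, …) = (0, 2, 5)

Repeated division by 11 gives the digits low-to-high: 627 = 2·11^1 + 5·11^2. Digit sequence: (0, 2, 5).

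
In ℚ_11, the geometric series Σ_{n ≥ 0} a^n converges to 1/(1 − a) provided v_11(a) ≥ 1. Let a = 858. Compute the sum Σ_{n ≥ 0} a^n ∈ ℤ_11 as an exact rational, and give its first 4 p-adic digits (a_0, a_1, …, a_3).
Σ a^n = 1/(1 − a) = -1/857;  first 4 digits = (1, 1, 8, 4)

v_11(a) = 1 ≥ 1, so the series converges in ℤ_11 to 1/(1 − a) = 1/(1 − 858) = -1/857. Expand this rational in ℤ_11: compute digits iteratively via d_i = x_i mod 11, x_{i+1} = (x_i − d_i)/11. The first 4 digits are (1, 1, 8, 4).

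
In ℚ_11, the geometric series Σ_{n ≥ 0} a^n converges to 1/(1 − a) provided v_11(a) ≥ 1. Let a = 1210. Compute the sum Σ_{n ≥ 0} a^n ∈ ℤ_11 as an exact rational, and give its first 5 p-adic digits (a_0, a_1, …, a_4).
Σ a^n = 1/(1 − a) = -1/1209;  first 5 digits = (1, 0, 10, 0, 1)

v_11(a) = 2 ≥ 1, so the series converges in ℤ_11 to 1/(1 − a) = 1/(1 − 1210) = -1/1209. Expand this rational in ℤ_11: compute digits iteratively via d_i = x_i mod 11, x_{i+1} = (x_i − d_i)/11. The first 5 digits are (1, 0, 10, 0, 1).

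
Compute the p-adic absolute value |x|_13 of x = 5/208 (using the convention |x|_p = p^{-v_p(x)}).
|5/208|_13 = 13

Step 1 — compute v_13(x) by factoring powers of 13 out of the numerator and denominator: v_13(5/208) = -1. Step 2 — apply |x|_p = p^{-v_p(x)} = 13^{1} = 13.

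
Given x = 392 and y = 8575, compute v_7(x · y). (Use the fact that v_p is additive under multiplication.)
v_7(3361400) = 5

v_p(x) = 2 (factor: 392 = 7^2 · 8); v_p(y) = 3 (factor: 8575 = 7^3 · 25). Additivity: v_p(xy) = v_p(x) + v_p(y) = 2 + 3 = 5. (Direct check: xy = 3361400 = 7^5 · (200).)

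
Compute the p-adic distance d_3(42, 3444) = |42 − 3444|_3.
d_3(42, 3444) = 1/243

Step 1 — x − y = 42 − 3444 = -3402. Step 2 — v_3(-3402) = 5 (factor: -3402 = −(3^5 · 14); the sign does not affect v_p). Step 3 — |x − y|_3 = 3^{-5} = 1/243.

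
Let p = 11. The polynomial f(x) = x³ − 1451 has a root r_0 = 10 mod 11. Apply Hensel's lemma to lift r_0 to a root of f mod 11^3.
r_2 = 483 (mod 1331)

Hensel: r_{i+1} = r_i − f(r_i)/f′(r_i) mod 11^{i+2}, where f′(x) = 3x². Iterate:
  r_0 = 10 (mod 11)
  r_1 = 120 (mod 121)
  r_2 = 483 (mod 1331)
Final: r = 483 with f(r) ≡ 0 mod 11^3.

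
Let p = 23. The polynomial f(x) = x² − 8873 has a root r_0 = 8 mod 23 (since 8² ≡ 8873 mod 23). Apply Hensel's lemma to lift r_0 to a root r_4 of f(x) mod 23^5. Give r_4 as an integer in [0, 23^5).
r_4 = 1687771 (mod 6436343)

Hensel's recurrence: r_{i+1} = r_i − f(r_i)·(f′(r_i))^{-1} mod 23^{i+2}, with f′(x) = 2x. Iterate:
  r_0 = 8 (mod 23)
  r_1 = 261 (mod 529)
  r_2 = 8725 (mod 12167)
  r_3 = 8725 (mod 279841)
  r_4 = 1687771 (mod 6436343)
Final: r_4 = 1687771, and one checks f(r_4) ≡ 0 mod 23^5.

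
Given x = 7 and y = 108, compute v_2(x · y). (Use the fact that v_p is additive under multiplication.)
v_2(756) = 2

v_p(x) = 0 (factor: 7 = 2^0 · 7); v_p(y) = 2 (factor: 108 = 2^2 · 27). Additivity: v_p(xy) = v_p(x) + v_p(y) = 0 + 2 = 2. (Direct check: xy = 756 = 2^2 · (189).)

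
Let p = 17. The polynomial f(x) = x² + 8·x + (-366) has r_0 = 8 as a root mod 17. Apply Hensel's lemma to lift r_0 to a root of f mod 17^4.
r_3 = 45415 (mod 83521)

Hensel: r_{i+1} = r_i − f(r_i)·(f′(r_i))^{-1} mod 17^{i+2}, f′(x) = 2x + 8. Iterate:
  r_0 = 8 (mod 17)
  r_1 = 42 (mod 289)
  r_2 = 1198 (mod 4913)
  r_3 = 45415 (mod 83521)
Final: r = 45415 satisfies f(r) ≡ 0 mod 17^4.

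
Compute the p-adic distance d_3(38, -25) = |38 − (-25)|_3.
d_3(38, -25) = 1/9

Step 1 — x − y = 38 − (-25) = 63. Step 2 — v_3(63) = 2 (factor: 63 = (3^2 · 7); the sign does not affect v_p). Step 3 — |x − y|_3 = 3^{-2} = 1/9.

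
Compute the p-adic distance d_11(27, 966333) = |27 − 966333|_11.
d_11(27, 966333) = 1/161051

Step 1 — x − y = 27 − 966333 = -966306. Step 2 — v_11(-966306) = 5 (factor: -966306 = −(11^5 · 6); the sign does not affect v_p). Step 3 — |x − y|_11 = 11^{-5} = 1/161051.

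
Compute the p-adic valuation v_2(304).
v_2(304) = 4

v_2(n) is the largest exponent k such that 2^k divides n. Factor out: 304 = 2^4 · 19. (Sign doesn't affect v_p.) So v_2(304) = 4.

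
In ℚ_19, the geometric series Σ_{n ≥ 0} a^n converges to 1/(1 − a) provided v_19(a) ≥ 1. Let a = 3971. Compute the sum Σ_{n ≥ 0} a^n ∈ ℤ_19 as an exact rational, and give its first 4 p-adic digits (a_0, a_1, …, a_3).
Σ a^n = 1/(1 − a) = -1/3970;  first 4 digits = (1, 0, 11, 0)

v_19(a) = 2 ≥ 1, so the series converges in ℤ_19 to 1/(1 − a) = 1/(1 − 3971) = -1/3970. Expand this rational in ℤ_19: compute digits iteratively via d_i = x_i mod 19, x_{i+1} = (x_i − d_i)/19. The first 4 digits are (1, 0, 11, 0).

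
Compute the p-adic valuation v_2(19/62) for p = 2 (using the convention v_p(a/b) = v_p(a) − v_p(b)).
v_2(19/62) = -1

Factor powers of 2 from the numerator and denominator of the reduced fraction: 19 = 2^0 · 19 and 62 = 2^1 · 31. Apply v_p(a/b) = v_p(a) − v_p(b): v_2(19/62) = 0 − 1 = -1.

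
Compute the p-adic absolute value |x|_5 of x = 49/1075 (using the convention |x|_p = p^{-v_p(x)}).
|49/1075|_5 = 25

Step 1 — compute v_5(x) by factoring powers of 5 out of the numerator and denominator: v_5(49/1075) = -2. Step 2 — apply |x|_p = p^{-v_p(x)} = 5^{2} = 25.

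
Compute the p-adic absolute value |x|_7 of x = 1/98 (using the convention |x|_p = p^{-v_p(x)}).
|1/98|_7 = 49

Step 1 — compute v_7(x) by factoring powers of 7 out of the numerator and denominator: v_7(1/98) = -2. Step 2 — apply |x|_p = p^{-v_p(x)} = 7^{2} = 49.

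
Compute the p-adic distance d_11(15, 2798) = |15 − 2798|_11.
d_11(15, 2798) = 1/121

Step 1 — x − y = 15 − 2798 = -2783. Step 2 — v_11(-2783) = 2 (factor: -2783 = −(11^2 · 23); the sign does not affect v_p). Step 3 — |x − y|_11 = 11^{-2} = 1/121.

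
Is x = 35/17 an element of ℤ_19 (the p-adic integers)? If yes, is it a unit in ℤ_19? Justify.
x ∈ ℤ_19^× (unit); v_19(x) = 0

ℤ_19 = {x ∈ ℚ_19 : v_19(x) ≥ 0} and ℤ_19^× = {x ∈ ℤ_19 : v_19(x) = 0}. Here v_19(35/17) = v_19(num) − v_19(den) = 0; compare against these criteria.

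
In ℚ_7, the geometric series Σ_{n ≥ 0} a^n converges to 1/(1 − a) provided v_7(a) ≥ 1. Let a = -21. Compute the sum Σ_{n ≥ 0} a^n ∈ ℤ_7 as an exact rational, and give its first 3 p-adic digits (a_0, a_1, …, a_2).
Σ a^n = 1/(1 − a) = 1/22;  first 3 digits = (1, 4, 1)

v_7(a) = 1 ≥ 1, so the series converges in ℤ_7 to 1/(1 − a) = 1/(1 − (-21)) = 1/22. Expand this rational in ℤ_7: compute digits iteratively via d_i = x_i mod 7, x_{i+1} = (x_i − d_i)/7. The first 3 digits are (1, 4, 1).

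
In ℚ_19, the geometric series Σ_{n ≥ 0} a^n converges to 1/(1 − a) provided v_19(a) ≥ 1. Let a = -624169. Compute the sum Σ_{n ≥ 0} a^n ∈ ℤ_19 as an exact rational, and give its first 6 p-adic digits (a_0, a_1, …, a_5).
Σ a^n = 1/(1 − a) = 1/624170;  first 6 digits = (1, 0, 0, 4, 14, 18)

v_19(a) = 3 ≥ 1, so the series converges in ℤ_19 to 1/(1 − a) = 1/(1 − (-624169)) = 1/624170. Expand this rational in ℤ_19: compute digits iteratively via d_i = x_i mod 19, x_{i+1} = (x_i − d_i)/19. The first 6 digits are (1, 0, 0, 4, 14, 18).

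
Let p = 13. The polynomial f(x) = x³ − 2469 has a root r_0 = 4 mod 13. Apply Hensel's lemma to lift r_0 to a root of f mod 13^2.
r_1 = 121 (mod 169)

Hensel: r_{i+1} = r_i − f(r_i)/f′(r_i) mod 13^{i+2}, where f′(x) = 3x². Iterate:
  r_0 = 4 (mod 13)
  r_1 = 121 (mod 169)
Final: r = 121 with f(r) ≡ 0 mod 13^2.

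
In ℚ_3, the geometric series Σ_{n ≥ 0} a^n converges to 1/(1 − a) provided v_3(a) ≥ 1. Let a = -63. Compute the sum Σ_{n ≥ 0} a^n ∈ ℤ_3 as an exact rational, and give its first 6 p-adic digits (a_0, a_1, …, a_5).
Σ a^n = 1/(1 − a) = 1/64;  first 6 digits = (1, 0, 2, 0, 0, 1)

v_3(a) = 2 ≥ 1, so the series converges in ℤ_3 to 1/(1 − a) = 1/(1 − (-63)) = 1/64. Expand this rational in ℤ_3: compute digits iteratively via d_i = x_i mod 3, x_{i+1} = (x_i − d_i)/3. The first 6 digits are (1, 0, 2, 0, 0, 1).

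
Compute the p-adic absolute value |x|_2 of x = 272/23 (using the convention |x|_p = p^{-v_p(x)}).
|272/23|_2 = 1/16

Step 1 — compute v_2(x) by factoring powers of 2 out of the numerator and denominator: v_2(272/23) = 4. Step 2 — apply |x|_p = p^{-v_p(x)} = 2^{-4} = 1/16.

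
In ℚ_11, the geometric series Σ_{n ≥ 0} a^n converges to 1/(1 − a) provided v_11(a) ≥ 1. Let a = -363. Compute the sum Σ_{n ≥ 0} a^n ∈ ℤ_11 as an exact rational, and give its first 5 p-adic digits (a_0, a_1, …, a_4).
Σ a^n = 1/(1 − a) = 1/364;  first 5 digits = (1, 0, 8, 10, 8)

v_11(a) = 2 ≥ 1, so the series converges in ℤ_11 to 1/(1 − a) = 1/(1 − (-363)) = 1/364. Expand this rational in ℤ_11: compute digits iteratively via d_i = x_i mod 11, x_{i+1} = (x_i − d_i)/11. The first 5 digits are (1, 0, 8, 10, 8).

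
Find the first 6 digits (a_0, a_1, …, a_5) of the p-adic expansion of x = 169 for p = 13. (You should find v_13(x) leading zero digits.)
(a_0, …, a_5) = (0, 0, 1, 0, 0, 0)

v_13(169) = 2, so a_0 = ... = a_1 = 0. Factor out: x = 13^2 · u with u = 1 a unit in ℤ_13. Expand u iteratively via a_{v+i} = u_i mod 13, u_{i+1} = (u_i − a_{v+i})/13:
  u_0 = 1;  a_2 = 1;  u_1 = (u_0 − 1)/13 = 0
  u_1 = 0;  a_3 = 0;  u_2 = (u_1 − 0)/13 = 0
  u_2 = 0;  a_4 = 0;  u_3 = (u_2 − 0)/13 = 0
  u_3 = 0;  a_5 = 0;  u_4 = (u_3 − 0)/13 = 0
Digits: (0, 0, 1, 0, 0, 0).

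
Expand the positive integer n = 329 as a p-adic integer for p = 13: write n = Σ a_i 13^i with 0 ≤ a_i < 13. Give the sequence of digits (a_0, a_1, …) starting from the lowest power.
(a_0, a_1, …) = (4, 12, 1)

Repeated division by 13 gives the digits low-to-high: 329 = 4 + 12·13^1 + 1·13^2. Digit sequence: (4, 12, 1).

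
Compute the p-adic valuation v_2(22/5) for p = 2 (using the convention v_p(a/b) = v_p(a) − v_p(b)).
v_2(22/5) = 1

Factor powers of 2 from the numerator and denominator of the reduced fraction: 22 = 2^1 · 11 and 5 = 2^0 · 5. Apply v_p(a/b) = v_p(a) − v_p(b): v_2(22/5) = 1 − 0 = 1.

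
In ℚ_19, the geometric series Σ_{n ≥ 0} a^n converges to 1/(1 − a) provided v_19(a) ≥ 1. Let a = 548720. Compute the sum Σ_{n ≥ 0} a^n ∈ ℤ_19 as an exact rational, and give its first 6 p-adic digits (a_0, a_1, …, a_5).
Σ a^n = 1/(1 − a) = -1/548719;  first 6 digits = (1, 0, 0, 4, 4, 0)

v_19(a) = 3 ≥ 1, so the series converges in ℤ_19 to 1/(1 − a) = 1/(1 − 548720) = -1/548719. Expand this rational in ℤ_19: compute digits iteratively via d_i = x_i mod 19, x_{i+1} = (x_i − d_i)/19. The first 6 digits are (1, 0, 0, 4, 4, 0).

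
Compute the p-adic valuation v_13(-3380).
v_13(-3380) = 2

v_13(n) is the largest exponent k such that 13^k divides n. Factor out: -3380 = -13^2 · 20. (Sign doesn't affect v_p.) So v_13(-3380) = 2.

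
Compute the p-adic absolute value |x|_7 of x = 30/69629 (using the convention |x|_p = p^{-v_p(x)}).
|30/69629|_7 = 2401

Step 1 — compute v_7(x) by factoring powers of 7 out of the numerator and denominator: v_7(30/69629) = -4. Step 2 — apply |x|_p = p^{-v_p(x)} = 7^{4} = 2401.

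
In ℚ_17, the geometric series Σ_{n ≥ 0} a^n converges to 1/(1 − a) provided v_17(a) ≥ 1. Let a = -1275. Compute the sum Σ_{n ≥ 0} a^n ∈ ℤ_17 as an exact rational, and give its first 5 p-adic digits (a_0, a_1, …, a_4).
Σ a^n = 1/(1 − a) = 1/1276;  first 5 digits = (1, 10, 10, 4, 10)

v_17(a) = 1 ≥ 1, so the series converges in ℤ_17 to 1/(1 − a) = 1/(1 − (-1275)) = 1/1276. Expand this rational in ℤ_17: compute digits iteratively via d_i = x_i mod 17, x_{i+1} = (x_i − d_i)/17. The first 5 digits are (1, 10, 10, 4, 10).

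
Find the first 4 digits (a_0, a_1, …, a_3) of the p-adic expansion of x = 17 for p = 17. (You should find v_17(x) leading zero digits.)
(a_0, …, a_3) = (0, 1, 0, 0)

v_17(17) = 1, so a_0 = ... = a_0 = 0. Factor out: x = 17^1 · u with u = 1 a unit in ℤ_17. Expand u iteratively via a_{v+i} = u_i mod 17, u_{i+1} = (u_i − a_{v+i})/17:
  u_0 = 1;  a_1 = 1;  u_1 = (u_0 − 1)/17 = 0
  u_1 = 0;  a_2 = 0;  u_2 = (u_1 − 0)/17 = 0
  u_2 = 0;  a_3 = 0;  u_3 = (u_2 − 0)/17 = 0
Digits: (0, 1, 0, 0).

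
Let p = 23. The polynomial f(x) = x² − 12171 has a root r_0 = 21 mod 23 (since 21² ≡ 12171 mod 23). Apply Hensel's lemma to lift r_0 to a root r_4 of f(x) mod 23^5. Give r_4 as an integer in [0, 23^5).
r_4 = 1606042 (mod 6436343)

Hensel's recurrence: r_{i+1} = r_i − f(r_i)·(f′(r_i))^{-1} mod 23^{i+2}, with f′(x) = 2x. Iterate:
  r_0 = 21 (mod 23)
  r_1 = 527 (mod 529)
  r_2 = 12165 (mod 12167)
  r_3 = 206837 (mod 279841)
  r_4 = 1606042 (mod 6436343)
Final: r_4 = 1606042, and one checks f(r_4) ≡ 0 mod 23^5.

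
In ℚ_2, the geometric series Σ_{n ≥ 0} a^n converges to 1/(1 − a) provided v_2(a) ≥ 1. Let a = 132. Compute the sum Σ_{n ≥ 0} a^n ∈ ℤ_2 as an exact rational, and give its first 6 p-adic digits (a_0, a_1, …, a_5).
Σ a^n = 1/(1 − a) = -1/131;  first 6 digits = (1, 0, 1, 0, 1, 0)

v_2(a) = 2 ≥ 1, so the series converges in ℤ_2 to 1/(1 − a) = 1/(1 − 132) = -1/131. Expand this rational in ℤ_2: compute digits iteratively via d_i = x_i mod 2, x_{i+1} = (x_i − d_i)/2. The first 6 digits are (1, 0, 1, 0, 1, 0).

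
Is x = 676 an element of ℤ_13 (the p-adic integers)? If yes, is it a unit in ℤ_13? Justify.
x ∈ ℤ_13 but not a unit; v_13(x) = 2 > 0

ℤ_13 = {x ∈ ℚ_13 : v_13(x) ≥ 0} and ℤ_13^× = {x ∈ ℤ_13 : v_13(x) = 0}. Here v_13(676) = v_13(num) − v_13(den) = 2; compare against these criteria.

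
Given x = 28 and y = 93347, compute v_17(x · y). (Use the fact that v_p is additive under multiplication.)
v_17(2613716) = 3

v_p(x) = 0 (factor: 28 = 17^0 · 28); v_p(y) = 3 (factor: 93347 = 17^3 · 19). Additivity: v_p(xy) = v_p(x) + v_p(y) = 0 + 3 = 3. (Direct check: xy = 2613716 = 17^3 · (532).)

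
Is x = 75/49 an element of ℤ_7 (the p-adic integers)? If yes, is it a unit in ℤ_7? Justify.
x ∉ ℤ_7 (v_7(x) = -2 < 0)

ℤ_7 = {x ∈ ℚ_7 : v_7(x) ≥ 0} and ℤ_7^× = {x ∈ ℤ_7 : v_7(x) = 0}. Here v_7(75/49) = v_7(num) − v_7(den) = -2; compare against these criteria.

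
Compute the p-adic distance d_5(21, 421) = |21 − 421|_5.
d_5(21, 421) = 1/25

Step 1 — x − y = 21 − 421 = -400. Step 2 — v_5(-400) = 2 (factor: -400 = −(5^2 · 16); the sign does not affect v_p). Step 3 — |x − y|_5 = 5^{-2} = 1/25.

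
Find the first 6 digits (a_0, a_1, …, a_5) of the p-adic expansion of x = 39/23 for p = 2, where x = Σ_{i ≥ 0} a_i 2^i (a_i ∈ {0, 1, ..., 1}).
(a_0, …, a_5) = (1, 0, 0, 0, 1, 1)

v_2(39/23) = 0 (numerator and denominator both coprime to 2), so x ∈ ℤ_2^×. Compute digits iteratively via a_i = x_i mod 2, x_{i+1} = (x_i − a_i)/2, with x_0 = x:
  x_0 = 39/23;  a_0 = 1;  x_1 = (x_0 − 1)/2 = 8/23
  x_1 = 8/23;  a_1 = 0;  x_2 = (x_1 − 0)/2 = 4/23
  x_2 = 4/23;  a_2 = 0;  x_3 = (x_2 − 0)/2 = 2/23
  x_3 = 2/23;  a_3 = 0;  x_4 = (x_3 − 0)/2 = 1/23
  x_4 = 1/23;  a_4 = 1;  x_5 = (x_4 − 1)/2 = -11/23
  x_5 = -11/23;  a_5 = 1;  x_6 = (x_5 − 1)/2 = -17/23
Digits: (1, 0, 0, 0, 1, 1).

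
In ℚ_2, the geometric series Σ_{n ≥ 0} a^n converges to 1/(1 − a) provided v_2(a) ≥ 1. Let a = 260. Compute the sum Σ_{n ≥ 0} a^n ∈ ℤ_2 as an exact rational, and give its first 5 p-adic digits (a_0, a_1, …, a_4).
Σ a^n = 1/(1 − a) = -1/259;  first 5 digits = (1, 0, 1, 0, 1)

v_2(a) = 2 ≥ 1, so the series converges in ℤ_2 to 1/(1 − a) = 1/(1 − 260) = -1/259. Expand this rational in ℤ_2: compute digits iteratively via d_i = x_i mod 2, x_{i+1} = (x_i − d_i)/2. The first 5 digits are (1, 0, 1, 0, 1).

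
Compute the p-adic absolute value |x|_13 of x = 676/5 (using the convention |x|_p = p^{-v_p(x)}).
|676/5|_13 = 1/169

Step 1 — compute v_13(x) by factoring powers of 13 out of the numerator and denominator: v_13(676/5) = 2. Step 2 — apply |x|_p = p^{-v_p(x)} = 13^{-2} = 1/169.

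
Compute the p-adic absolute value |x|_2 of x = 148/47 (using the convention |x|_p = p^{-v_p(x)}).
|148/47|_2 = 1/4

Step 1 — compute v_2(x) by factoring powers of 2 out of the numerator and denominator: v_2(148/47) = 2. Step 2 — apply |x|_p = p^{-v_p(x)} = 2^{-2} = 1/4.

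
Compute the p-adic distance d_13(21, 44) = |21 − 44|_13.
d_13(21, 44) = 1

Step 1 — x − y = 21 − 44 = -23. Step 2 — v_13(-23) = 0 (factor: -23 = −(13^0 · 23); the sign does not affect v_p). Step 3 — |x − y|_13 = 13^{0} = 1.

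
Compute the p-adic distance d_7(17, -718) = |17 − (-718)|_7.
d_7(17, -718) = 1/49

Step 1 — x − y = 17 − (-718) = 735. Step 2 — v_7(735) = 2 (factor: 735 = (7^2 · 15); the sign does not affect v_p). Step 3 — |x − y|_7 = 7^{-2} = 1/49.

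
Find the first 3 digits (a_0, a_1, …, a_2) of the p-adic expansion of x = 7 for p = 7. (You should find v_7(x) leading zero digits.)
(a_0, …, a_2) = (0, 1, 0)

v_7(7) = 1, so a_0 = ... = a_0 = 0. Factor out: x = 7^1 · u with u = 1 a unit in ℤ_7. Expand u iteratively via a_{v+i} = u_i mod 7, u_{i+1} = (u_i − a_{v+i})/7:
  u_0 = 1;  a_1 = 1;  u_1 = (u_0 − 1)/7 = 0
  u_1 = 0;  a_2 = 0;  u_2 = (u_1 − 0)/7 = 0
Digits: (0, 1, 0).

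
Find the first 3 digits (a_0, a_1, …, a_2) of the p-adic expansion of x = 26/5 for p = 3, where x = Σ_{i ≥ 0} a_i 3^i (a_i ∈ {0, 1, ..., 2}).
(a_0, …, a_2) = (1, 2, 1)

v_3(26/5) = 0 (numerator and denominator both coprime to 3), so x ∈ ℤ_3^×. Compute digits iteratively via a_i = x_i mod 3, x_{i+1} = (x_i − a_i)/3, with x_0 = x:
  x_0 = 26/5;  a_0 = 1;  x_1 = (x_0 − 1)/3 = 7/5
  x_1 = 7/5;  a_1 = 2;  x_2 = (x_1 − 2)/3 = -1/5
  x_2 = -1/5;  a_2 = 1;  x_3 = (x_2 − 1)/3 = -2/5
Digits: (1, 2, 1).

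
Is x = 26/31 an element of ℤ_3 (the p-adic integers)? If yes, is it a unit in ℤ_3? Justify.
x ∈ ℤ_3^× (unit); v_3(x) = 0

ℤ_3 = {x ∈ ℚ_3 : v_3(x) ≥ 0} and ℤ_3^× = {x ∈ ℤ_3 : v_3(x) = 0}. Here v_3(26/31) = v_3(num) − v_3(den) = 0; compare against these criteria.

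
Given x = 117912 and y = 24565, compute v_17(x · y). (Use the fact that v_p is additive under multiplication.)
v_17(2896508280) = 6

v_p(x) = 3 (factor: 117912 = 17^3 · 24); v_p(y) = 3 (factor: 24565 = 17^3 · 5). Additivity: v_p(xy) = v_p(x) + v_p(y) = 3 + 3 = 6. (Direct check: xy = 2896508280 = 17^6 · (120).)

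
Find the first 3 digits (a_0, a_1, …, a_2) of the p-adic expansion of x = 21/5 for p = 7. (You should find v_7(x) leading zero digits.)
(a_0, …, a_2) = (0, 2, 4)

v_7(21/5) = 1, so a_0 = ... = a_0 = 0. Factor out: x = 7^1 · u with u = 3/5 a unit in ℤ_7. Expand u iteratively via a_{v+i} = u_i mod 7, u_{i+1} = (u_i − a_{v+i})/7:
  u_0 = 3/5;  a_1 = 2;  u_1 = (u_0 − 2)/7 = -1/5
  u_1 = -1/5;  a_2 = 4;  u_2 = (u_1 − 4)/7 = -3/5
Digits: (0, 2, 4).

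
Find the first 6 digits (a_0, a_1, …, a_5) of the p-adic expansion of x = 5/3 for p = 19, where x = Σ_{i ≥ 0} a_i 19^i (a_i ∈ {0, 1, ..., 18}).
(a_0, …, a_5) = (8, 6, 6, 6, 6, 6)

v_19(5/3) = 0 (numerator and denominator both coprime to 19), so x ∈ ℤ_19^×. Compute digits iteratively via a_i = x_i mod 19, x_{i+1} = (x_i − a_i)/19, with x_0 = x:
  x_0 = 5/3;  a_0 = 8;  x_1 = (x_0 − 8)/19 = -1/3
  x_1 = -1/3;  a_1 = 6;  x_2 = (x_1 − 6)/19 = -1/3
  x_2 = -1/3;  a_2 = 6;  x_3 = (x_2 − 6)/19 = -1/3
  x_3 = -1/3;  a_3 = 6;  x_4 = (x_3 − 6)/19 = -1/3
  x_4 = -1/3;  a_4 = 6;  x_5 = (x_4 − 6)/19 = -1/3
  x_5 = -1/3;  a_5 = 6;  x_6 = (x_5 − 6)/19 = -1/3
Digits: (8, 6, 6, 6, 6, 6).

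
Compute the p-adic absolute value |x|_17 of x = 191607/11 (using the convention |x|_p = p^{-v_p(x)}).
|191607/11|_17 = 1/4913

Step 1 — compute v_17(x) by factoring powers of 17 out of the numerator and denominator: v_17(191607/11) = 3. Step 2 — apply |x|_p = p^{-v_p(x)} = 17^{-3} = 1/4913.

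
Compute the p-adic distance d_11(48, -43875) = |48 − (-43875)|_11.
d_11(48, -43875) = 1/14641

Step 1 — x − y = 48 − (-43875) = 43923. Step 2 — v_11(43923) = 4 (factor: 43923 = (11^4 · 3); the sign does not affect v_p). Step 3 — |x − y|_11 = 11^{-4} = 1/14641.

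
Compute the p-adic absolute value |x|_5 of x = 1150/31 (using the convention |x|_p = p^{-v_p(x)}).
|1150/31|_5 = 1/25

Step 1 — compute v_5(x) by factoring powers of 5 out of the numerator and denominator: v_5(1150/31) = 2. Step 2 — apply |x|_p = p^{-v_p(x)} = 5^{-2} = 1/25.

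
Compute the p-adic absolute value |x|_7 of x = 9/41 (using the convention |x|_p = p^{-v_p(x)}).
|9/41|_7 = 1

Step 1 — compute v_7(x) by factoring powers of 7 out of the numerator and denominator: v_7(9/41) = 0. Step 2 — apply |x|_p = p^{-v_p(x)} = 7^{0} = 1.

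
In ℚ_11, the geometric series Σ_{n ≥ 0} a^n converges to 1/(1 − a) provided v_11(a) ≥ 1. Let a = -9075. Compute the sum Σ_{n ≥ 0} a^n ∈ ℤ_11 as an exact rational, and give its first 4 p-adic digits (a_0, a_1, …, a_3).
Σ a^n = 1/(1 − a) = 1/9076;  first 4 digits = (1, 0, 2, 4)

v_11(a) = 2 ≥ 1, so the series converges in ℤ_11 to 1/(1 − a) = 1/(1 − (-9075)) = 1/9076. Expand this rational in ℤ_11: compute digits iteratively via d_i = x_i mod 11, x_{i+1} = (x_i − d_i)/11. The first 4 digits are (1, 0, 2, 4).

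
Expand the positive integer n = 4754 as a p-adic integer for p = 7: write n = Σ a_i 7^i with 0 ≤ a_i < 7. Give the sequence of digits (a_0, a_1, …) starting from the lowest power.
(a_0, a_1, …) = (1, 0, 6, 6, 1)

Repeated division by 7 gives the digits low-to-high: 4754 = 1 + 6·7^2 + 6·7^3 + 1·7^4. Digit sequence: (1, 0, 6, 6, 1).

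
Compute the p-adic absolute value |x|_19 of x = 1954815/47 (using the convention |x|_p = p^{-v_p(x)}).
|1954815/47|_19 = 1/130321

Step 1 — compute v_19(x) by factoring powers of 19 out of the numerator and denominator: v_19(1954815/47) = 4. Step 2 — apply |x|_p = p^{-v_p(x)} = 19^{-4} = 1/130321.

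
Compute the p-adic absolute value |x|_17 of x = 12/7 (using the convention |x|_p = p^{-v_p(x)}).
|12/7|_17 = 1

Step 1 — compute v_17(x) by factoring powers of 17 out of the numerator and denominator: v_17(12/7) = 0. Step 2 — apply |x|_p = p^{-v_p(x)} = 17^{0} = 1.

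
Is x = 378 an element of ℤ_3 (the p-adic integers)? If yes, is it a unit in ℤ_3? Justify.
x ∈ ℤ_3 but not a unit; v_3(x) = 3 > 0

ℤ_3 = {x ∈ ℚ_3 : v_3(x) ≥ 0} and ℤ_3^× = {x ∈ ℤ_3 : v_3(x) = 0}. Here v_3(378) = v_3(num) − v_3(den) = 3; compare against these criteria.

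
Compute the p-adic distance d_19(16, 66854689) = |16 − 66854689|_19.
d_19(16, 66854689) = 1/2476099

Step 1 — x − y = 16 − 66854689 = -66854673. Step 2 — v_19(-66854673) = 5 (factor: -66854673 = −(19^5 · 27); the sign does not affect v_p). Step 3 — |x − y|_19 = 19^{-5} = 1/2476099.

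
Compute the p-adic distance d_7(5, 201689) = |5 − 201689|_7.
d_7(5, 201689) = 1/16807

Step 1 — x − y = 5 − 201689 = -201684. Step 2 — v_7(-201684) = 5 (factor: -201684 = −(7^5 · 12); the sign does not affect v_p). Step 3 — |x − y|_7 = 7^{-5} = 1/16807.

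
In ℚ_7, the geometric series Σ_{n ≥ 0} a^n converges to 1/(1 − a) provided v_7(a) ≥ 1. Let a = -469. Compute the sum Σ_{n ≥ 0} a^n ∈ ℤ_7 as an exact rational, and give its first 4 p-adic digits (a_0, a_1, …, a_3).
Σ a^n = 1/(1 − a) = 1/470;  first 4 digits = (1, 3, 6, 1)

v_7(a) = 1 ≥ 1, so the series converges in ℤ_7 to 1/(1 − a) = 1/(1 − (-469)) = 1/470. Expand this rational in ℤ_7: compute digits iteratively via d_i = x_i mod 7, x_{i+1} = (x_i − d_i)/7. The first 4 digits are (1, 3, 6, 1).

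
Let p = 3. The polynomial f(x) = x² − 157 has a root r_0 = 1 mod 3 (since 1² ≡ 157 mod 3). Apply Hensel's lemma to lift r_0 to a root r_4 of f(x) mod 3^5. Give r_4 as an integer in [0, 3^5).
r_4 = 223 (mod 243)

Hensel's recurrence: r_{i+1} = r_i − f(r_i)·(f′(r_i))^{-1} mod 3^{i+2}, with f′(x) = 2x. Iterate:
  r_0 = 1 (mod 3)
  r_1 = 7 (mod 9)
  r_2 = 7 (mod 27)
  r_3 = 61 (mod 81)
  r_4 = 223 (mod 243)
Final: r_4 = 223, and one checks f(r_4) ≡ 0 mod 3^5.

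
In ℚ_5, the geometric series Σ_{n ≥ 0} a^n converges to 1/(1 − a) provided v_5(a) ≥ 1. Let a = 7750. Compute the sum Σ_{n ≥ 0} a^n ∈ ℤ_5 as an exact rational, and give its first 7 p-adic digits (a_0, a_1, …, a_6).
Σ a^n = 1/(1 − a) = -1/7749;  first 7 digits = (1, 0, 0, 2, 2, 2, 4)

v_5(a) = 3 ≥ 1, so the series converges in ℤ_5 to 1/(1 − a) = 1/(1 − 7750) = -1/7749. Expand this rational in ℤ_5: compute digits iteratively via d_i = x_i mod 5, x_{i+1} = (x_i − d_i)/5. The first 7 digits are (1, 0, 0, 2, 2, 2, 4).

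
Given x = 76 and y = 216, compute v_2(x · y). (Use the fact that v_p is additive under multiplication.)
v_2(16416) = 5

v_p(x) = 2 (factor: 76 = 2^2 · 19); v_p(y) = 3 (factor: 216 = 2^3 · 27). Additivity: v_p(xy) = v_p(x) + v_p(y) = 2 + 3 = 5. (Direct check: xy = 16416 = 2^5 · (513).)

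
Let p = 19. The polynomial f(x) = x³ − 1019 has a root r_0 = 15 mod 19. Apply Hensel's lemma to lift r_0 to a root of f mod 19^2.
r_1 = 357 (mod 361)

Hensel: r_{i+1} = r_i − f(r_i)/f′(r_i) mod 19^{i+2}, where f′(x) = 3x². Iterate:
  r_0 = 15 (mod 19)
  r_1 = 357 (mod 361)
Final: r = 357 with f(r) ≡ 0 mod 19^2.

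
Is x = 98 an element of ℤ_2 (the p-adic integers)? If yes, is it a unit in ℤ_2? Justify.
x ∈ ℤ_2 but not a unit; v_2(x) = 1 > 0

ℤ_2 = {x ∈ ℚ_2 : v_2(x) ≥ 0} and ℤ_2^× = {x ∈ ℤ_2 : v_2(x) = 0}. Here v_2(98) = v_2(num) − v_2(den) = 1; compare against these criteria.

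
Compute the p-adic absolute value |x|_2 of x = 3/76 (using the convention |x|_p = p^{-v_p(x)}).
|3/76|_2 = 4

Step 1 — compute v_2(x) by factoring powers of 2 out of the numerator and denominator: v_2(3/76) = -2. Step 2 — apply |x|_p = p^{-v_p(x)} = 2^{2} = 4.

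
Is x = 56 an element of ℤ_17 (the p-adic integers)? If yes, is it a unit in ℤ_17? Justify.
x ∈ ℤ_17^× (unit); v_17(x) = 0

ℤ_17 = {x ∈ ℚ_17 : v_17(x) ≥ 0} and ℤ_17^× = {x ∈ ℤ_17 : v_17(x) = 0}. Here v_17(56) = v_17(num) − v_17(den) = 0; compare against these criteria.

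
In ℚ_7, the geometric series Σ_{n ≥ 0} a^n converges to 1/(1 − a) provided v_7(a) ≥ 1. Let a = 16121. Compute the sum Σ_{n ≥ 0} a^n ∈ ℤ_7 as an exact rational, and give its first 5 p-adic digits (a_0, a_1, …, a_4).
Σ a^n = 1/(1 − a) = -1/16120;  first 5 digits = (1, 0, 0, 5, 6)

v_7(a) = 3 ≥ 1, so the series converges in ℤ_7 to 1/(1 − a) = 1/(1 − 16121) = -1/16120. Expand this rational in ℤ_7: compute digits iteratively via d_i = x_i mod 7, x_{i+1} = (x_i − d_i)/7. The first 5 digits are (1, 0, 0, 5, 6).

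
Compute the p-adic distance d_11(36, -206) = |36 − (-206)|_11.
d_11(36, -206) = 1/121

Step 1 — x − y = 36 − (-206) = 242. Step 2 — v_11(242) = 2 (factor: 242 = (11^2 · 2); the sign does not affect v_p). Step 3 — |x − y|_11 = 11^{-2} = 1/121.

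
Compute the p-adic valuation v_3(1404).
v_3(1404) = 3

v_3(n) is the largest exponent k such that 3^k divides n. Factor out: 1404 = 3^3 · 52. (Sign doesn't affect v_p.) So v_3(1404) = 3.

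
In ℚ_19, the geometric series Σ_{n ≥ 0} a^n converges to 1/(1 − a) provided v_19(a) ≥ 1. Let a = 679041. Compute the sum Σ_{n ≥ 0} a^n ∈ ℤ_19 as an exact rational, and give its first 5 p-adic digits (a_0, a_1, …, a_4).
Σ a^n = 1/(1 − a) = -1/679040;  first 5 digits = (1, 0, 0, 4, 5)

v_19(a) = 3 ≥ 1, so the series converges in ℤ_19 to 1/(1 − a) = 1/(1 − 679041) = -1/679040. Expand this rational in ℤ_19: compute digits iteratively via d_i = x_i mod 19, x_{i+1} = (x_i − d_i)/19. The first 5 digits are (1, 0, 0, 4, 5).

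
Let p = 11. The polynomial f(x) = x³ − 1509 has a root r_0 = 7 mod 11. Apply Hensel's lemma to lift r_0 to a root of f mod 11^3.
r_2 = 722 (mod 1331)

Hensel: r_{i+1} = r_i − f(r_i)/f′(r_i) mod 11^{i+2}, where f′(x) = 3x². Iterate:
  r_0 = 7 (mod 11)
  r_1 = 117 (mod 121)
  r_2 = 722 (mod 1331)
Final: r = 722 with f(r) ≡ 0 mod 11^3.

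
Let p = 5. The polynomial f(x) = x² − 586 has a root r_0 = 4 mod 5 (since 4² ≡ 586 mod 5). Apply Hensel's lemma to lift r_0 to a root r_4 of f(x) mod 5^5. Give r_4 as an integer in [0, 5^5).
r_4 = 2344 (mod 3125)

Hensel's recurrence: r_{i+1} = r_i − f(r_i)·(f′(r_i))^{-1} mod 5^{i+2}, with f′(x) = 2x. Iterate:
  r_0 = 4 (mod 5)
  r_1 = 19 (mod 25)
  r_2 = 94 (mod 125)
  r_3 = 469 (mod 625)
  r_4 = 2344 (mod 3125)
Final: r_4 = 2344, and one checks f(r_4) ≡ 0 mod 5^5.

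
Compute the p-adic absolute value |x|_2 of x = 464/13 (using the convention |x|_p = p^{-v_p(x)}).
|464/13|_2 = 1/16

Step 1 — compute v_2(x) by factoring powers of 2 out of the numerator and denominator: v_2(464/13) = 4. Step 2 — apply |x|_p = p^{-v_p(x)} = 2^{-4} = 1/16.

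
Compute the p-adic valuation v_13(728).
v_13(728) = 1

v_13(n) is the largest exponent k such that 13^k divides n. Factor out: 728 = 13^1 · 56. (Sign doesn't affect v_p.) So v_13(728) = 1.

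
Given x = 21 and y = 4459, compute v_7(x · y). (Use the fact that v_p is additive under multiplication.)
v_7(93639) = 4

v_p(x) = 1 (factor: 21 = 7^1 · 3); v_p(y) = 3 (factor: 4459 = 7^3 · 13). Additivity: v_p(xy) = v_p(x) + v_p(y) = 1 + 3 = 4. (Direct check: xy = 93639 = 7^4 · (39).)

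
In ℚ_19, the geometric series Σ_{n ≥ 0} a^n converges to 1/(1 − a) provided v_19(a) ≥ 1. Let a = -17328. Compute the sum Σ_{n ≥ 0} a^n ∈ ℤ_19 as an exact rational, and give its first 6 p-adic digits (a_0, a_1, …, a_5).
Σ a^n = 1/(1 − a) = 1/17329;  first 6 digits = (1, 0, 9, 16, 4, 7)

v_19(a) = 2 ≥ 1, so the series converges in ℤ_19 to 1/(1 − a) = 1/(1 − (-17328)) = 1/17329. Expand this rational in ℤ_19: compute digits iteratively via d_i = x_i mod 19, x_{i+1} = (x_i − d_i)/19. The first 6 digits are (1, 0, 9, 16, 4, 7).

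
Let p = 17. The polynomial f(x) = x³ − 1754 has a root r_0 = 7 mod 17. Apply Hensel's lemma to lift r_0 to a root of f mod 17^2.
r_1 = 109 (mod 289)

Hensel: r_{i+1} = r_i − f(r_i)/f′(r_i) mod 17^{i+2}, where f′(x) = 3x². Iterate:
  r_0 = 7 (mod 17)
  r_1 = 109 (mod 289)
Final: r = 109 with f(r) ≡ 0 mod 17^2.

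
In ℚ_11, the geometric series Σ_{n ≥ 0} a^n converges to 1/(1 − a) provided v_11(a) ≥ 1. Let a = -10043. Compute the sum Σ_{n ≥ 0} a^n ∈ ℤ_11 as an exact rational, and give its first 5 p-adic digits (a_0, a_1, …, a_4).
Σ a^n = 1/(1 − a) = 1/10044;  first 5 digits = (1, 0, 5, 3, 2)

v_11(a) = 2 ≥ 1, so the series converges in ℤ_11 to 1/(1 − a) = 1/(1 − (-10043)) = 1/10044. Expand this rational in ℤ_11: compute digits iteratively via d_i = x_i mod 11, x_{i+1} = (x_i − d_i)/11. The first 5 digits are (1, 0, 5, 3, 2).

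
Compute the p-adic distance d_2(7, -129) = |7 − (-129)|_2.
d_2(7, -129) = 1/8

Step 1 — x − y = 7 − (-129) = 136. Step 2 — v_2(136) = 3 (factor: 136 = (2^3 · 17); the sign does not affect v_p). Step 3 — |x − y|_2 = 2^{-3} = 1/8.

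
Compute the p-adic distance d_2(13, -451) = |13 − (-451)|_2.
d_2(13, -451) = 1/16

Step 1 — x − y = 13 − (-451) = 464. Step 2 — v_2(464) = 4 (factor: 464 = (2^4 · 29); the sign does not affect v_p). Step 3 — |x − y|_2 = 2^{-4} = 1/16.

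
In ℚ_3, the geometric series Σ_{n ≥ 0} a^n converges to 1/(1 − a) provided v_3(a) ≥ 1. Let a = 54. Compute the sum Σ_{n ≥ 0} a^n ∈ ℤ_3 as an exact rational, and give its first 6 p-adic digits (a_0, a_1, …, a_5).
Σ a^n = 1/(1 − a) = -1/53;  first 6 digits = (1, 0, 0, 2, 0, 0)

v_3(a) = 3 ≥ 1, so the series converges in ℤ_3 to 1/(1 − a) = 1/(1 − 54) = -1/53. Expand this rational in ℤ_3: compute digits iteratively via d_i = x_i mod 3, x_{i+1} = (x_i − d_i)/3. The first 6 digits are (1, 0, 0, 2, 0, 0).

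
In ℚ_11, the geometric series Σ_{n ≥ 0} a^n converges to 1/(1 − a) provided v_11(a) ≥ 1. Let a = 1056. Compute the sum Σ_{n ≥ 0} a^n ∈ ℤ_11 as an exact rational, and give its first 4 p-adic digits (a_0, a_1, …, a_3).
Σ a^n = 1/(1 − a) = -1/1055;  first 4 digits = (1, 8, 6, 8)

v_11(a) = 1 ≥ 1, so the series converges in ℤ_11 to 1/(1 − a) = 1/(1 − 1056) = -1/1055. Expand this rational in ℤ_11: compute digits iteratively via d_i = x_i mod 11, x_{i+1} = (x_i − d_i)/11. The first 4 digits are (1, 8, 6, 8).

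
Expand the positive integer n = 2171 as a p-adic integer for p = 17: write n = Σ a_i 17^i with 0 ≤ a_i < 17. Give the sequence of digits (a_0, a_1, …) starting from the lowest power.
(a_0, a_1, …) = (12, 8, 7)

Repeated division by 17 gives the digits low-to-high: 2171 = 12 + 8·17^1 + 7·17^2. Digit sequence: (12, 8, 7).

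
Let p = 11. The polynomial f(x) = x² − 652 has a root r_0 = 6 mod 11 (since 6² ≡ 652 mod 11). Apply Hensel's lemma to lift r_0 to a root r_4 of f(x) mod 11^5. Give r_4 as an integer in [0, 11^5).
r_4 = 90888 (mod 161051)

Hensel's recurrence: r_{i+1} = r_i − f(r_i)·(f′(r_i))^{-1} mod 11^{i+2}, with f′(x) = 2x. Iterate:
  r_0 = 6 (mod 11)
  r_1 = 17 (mod 121)
  r_2 = 380 (mod 1331)
  r_3 = 3042 (mod 14641)
  r_4 = 90888 (mod 161051)
Final: r_4 = 90888, and one checks f(r_4) ≡ 0 mod 11^5.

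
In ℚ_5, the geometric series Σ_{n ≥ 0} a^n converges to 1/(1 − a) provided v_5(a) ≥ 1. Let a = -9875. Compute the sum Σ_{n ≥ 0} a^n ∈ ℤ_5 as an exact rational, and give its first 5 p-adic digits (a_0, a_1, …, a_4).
Σ a^n = 1/(1 − a) = 1/9876;  first 5 digits = (1, 0, 0, 1, 4)

v_5(a) = 3 ≥ 1, so the series converges in ℤ_5 to 1/(1 − a) = 1/(1 − (-9875)) = 1/9876. Expand this rational in ℤ_5: compute digits iteratively via d_i = x_i mod 5, x_{i+1} = (x_i − d_i)/5. The first 5 digits are (1, 0, 0, 1, 4).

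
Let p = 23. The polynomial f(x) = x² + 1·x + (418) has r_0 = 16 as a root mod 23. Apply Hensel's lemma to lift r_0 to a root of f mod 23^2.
r_1 = 476 (mod 529)

Hensel: r_{i+1} = r_i − f(r_i)·(f′(r_i))^{-1} mod 23^{i+2}, f′(x) = 2x + 1. Iterate:
  r_0 = 16 (mod 23)
  r_1 = 476 (mod 529)
Final: r = 476 satisfies f(r) ≡ 0 mod 23^2.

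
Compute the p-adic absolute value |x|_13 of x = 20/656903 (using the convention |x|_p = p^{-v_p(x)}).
|20/656903|_13 = 28561

Step 1 — compute v_13(x) by factoring powers of 13 out of the numerator and denominator: v_13(20/656903) = -4. Step 2 — apply |x|_p = p^{-v_p(x)} = 13^{4} = 28561.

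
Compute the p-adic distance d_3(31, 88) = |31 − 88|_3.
d_3(31, 88) = 1/3

Step 1 — x − y = 31 − 88 = -57. Step 2 — v_3(-57) = 1 (factor: -57 = −(3^1 · 19); the sign does not affect v_p). Step 3 — |x − y|_3 = 3^{-1} = 1/3.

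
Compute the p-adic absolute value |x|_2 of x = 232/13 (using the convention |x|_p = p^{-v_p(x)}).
|232/13|_2 = 1/8

Step 1 — compute v_2(x) by factoring powers of 2 out of the numerator and denominator: v_2(232/13) = 3. Step 2 — apply |x|_p = p^{-v_p(x)} = 2^{-3} = 1/8.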